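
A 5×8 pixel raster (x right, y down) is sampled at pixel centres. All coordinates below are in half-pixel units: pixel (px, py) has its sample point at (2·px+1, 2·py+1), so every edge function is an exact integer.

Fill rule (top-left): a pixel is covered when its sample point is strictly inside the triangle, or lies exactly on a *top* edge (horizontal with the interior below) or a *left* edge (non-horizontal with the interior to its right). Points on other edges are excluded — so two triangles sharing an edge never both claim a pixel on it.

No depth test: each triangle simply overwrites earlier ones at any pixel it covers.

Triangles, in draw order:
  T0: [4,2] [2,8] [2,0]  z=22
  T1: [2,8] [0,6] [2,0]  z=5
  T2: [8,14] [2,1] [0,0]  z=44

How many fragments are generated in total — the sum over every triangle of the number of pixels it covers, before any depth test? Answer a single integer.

T0:
  2·area = 16
  edge (4, 2)→(2, 8): d=(-2,6) right/bottom  bias=-1
  edge (2, 8)→(2, 0): d=(0,-8) top-left  bias=+0
  edge (2, 0)→(4, 2): d=(2,2) right/bottom  bias=-1
    (1,0)@(3, 1): e=[8,8,0] → ·  [on edge]
    (1,1)@(3, 3): e=[4,8,4] → █
    (2,1)@(5, 3): e=[-8,24,0] → ·  [on edge]
    (1,2)@(3, 5): e=[0,8,8] → ·  [on edge]
    (3,2)@(7, 5): e=[-24,40,0] → ·  [on edge]
    (4,3)@(9, 7): e=[-40,56,0] → ·  [on edge]
    (0,5)@(1, 11): e=[0,-8,24] → ·  [on edge]
  covered (1 px):
    · · · · ·
    · █ · · ·
    · · · · ·
    · · · · ·
    · · · · ·
    · · · · ·
    · · · · ·
    · · · · ·
T1:
  2·area = 16
  edge (2, 8)→(0, 6): d=(-2,-2) top-left  bias=+0
  edge (0, 6)→(2, 0): d=(2,-6) top-left  bias=+0
  edge (2, 0)→(2, 8): d=(0,8) right/bottom  bias=-1
    (0,1)@(1, 3): e=[8,0,8] → █  [on edge]
    (1,1)@(3, 3): e=[12,12,-8] → ·
    (0,2)@(1, 5): e=[4,4,8] → █
    (1,2)@(3, 5): e=[8,16,-8] → ·
    (0,3)@(1, 7): e=[0,8,8] → █  [on edge]
    (1,3)@(3, 7): e=[4,20,-8] → ·
    (0,4)@(1, 9): e=[-4,12,8] → ·
    (1,4)@(3, 9): e=[0,24,-8] → ·  [on edge]
    (2,5)@(5, 11): e=[0,40,-24] → ·  [on edge]
    (3,6)@(7, 13): e=[0,56,-40] → ·  [on edge]
    (4,7)@(9, 15): e=[0,72,-56] → ·  [on edge]
  covered (3 px):
    · · · · ·
    █ · · · ·
    █ · · · ·
    █ · · · ·
    · · · · ·
    · · · · ·
    · · · · ·
    · · · · ·
T2:
  2·area = 20  (B↔C swapped to make it positive)
  edge (8, 14)→(0, 0): d=(-8,-14) top-left  bias=+0
  edge (0, 0)→(2, 1): d=(2,1) right/bottom  bias=-1
  edge (2, 1)→(8, 14): d=(6,13) right/bottom  bias=-1
    (0,0)@(1, 1): e=[6,1,13] → █
    (1,0)@(3, 1): e=[34,-1,-13] → ·
    (0,1)@(1, 3): e=[-10,5,25] → ·
    (1,2)@(3, 5): e=[2,7,11] → █
    (2,2)@(5, 5): e=[30,5,-15] → ·
    (1,3)@(3, 7): e=[-14,11,23] → ·
  covered (2 px):
    █ · · · ·
    · · · · ·
    · █ · · ·
    · · · · ·
    · · · · ·
    · · · · ·
    · · · · ·
    · · · · ·

Result: 6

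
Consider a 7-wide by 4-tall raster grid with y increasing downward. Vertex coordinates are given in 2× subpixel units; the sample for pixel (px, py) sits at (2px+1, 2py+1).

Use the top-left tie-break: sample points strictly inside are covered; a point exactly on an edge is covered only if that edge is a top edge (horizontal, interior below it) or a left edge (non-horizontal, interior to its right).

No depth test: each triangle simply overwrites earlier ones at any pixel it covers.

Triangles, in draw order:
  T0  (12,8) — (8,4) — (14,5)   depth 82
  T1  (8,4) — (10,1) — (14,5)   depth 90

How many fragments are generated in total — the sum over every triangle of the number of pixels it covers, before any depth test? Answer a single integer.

T0:
  2·area = 20
  edge (12, 8)→(8, 4): d=(-4,-4) top-left  bias=+0
  edge (8, 4)→(14, 5): d=(6,1) right/bottom  bias=-1
  edge (14, 5)→(12, 8): d=(-2,3) right/bottom  bias=-1
    (2,0)@(5, 1): e=[0,-15,35] → ·  [on edge]
    (3,1)@(7, 3): e=[0,-5,25] → ·  [on edge]
    (4,2)@(9, 5): e=[0,5,15] → █  [on edge]
    (5,2)@(11, 5): e=[8,3,9] → █
    (6,2)@(13, 5): e=[16,1,3] → █
    (4,3)@(9, 7): e=[-8,17,11] → ·
    (5,3)@(11, 7): e=[0,15,5] → █  [on edge]
    (6,3)@(13, 7): e=[8,13,-1] → ·
  covered (4 px):
    · · · · · · ·
    · · · · · · ·
    · · · · █ █ █
    · · · · · █ ·
T1:
  2·area = 20
  edge (8, 4)→(10, 1): d=(2,-3) top-left  bias=+0
  edge (10, 1)→(14, 5): d=(4,4) right/bottom  bias=-1
  edge (14, 5)→(8, 4): d=(-6,-1) top-left  bias=+0
    (4,1)@(9, 3): e=[1,12,7] → █
    (5,1)@(11, 3): e=[7,4,9] → █
    (6,1)@(13, 3): e=[13,-4,11] → ·
    (4,2)@(9, 5): e=[5,20,-5] → ·
    (5,2)@(11, 5): e=[11,12,-3] → ·
  covered (2 px):
    · · · · · · ·
    · · · · █ █ ·
    · · · · · · ·
    · · · · · · ·

Final: 6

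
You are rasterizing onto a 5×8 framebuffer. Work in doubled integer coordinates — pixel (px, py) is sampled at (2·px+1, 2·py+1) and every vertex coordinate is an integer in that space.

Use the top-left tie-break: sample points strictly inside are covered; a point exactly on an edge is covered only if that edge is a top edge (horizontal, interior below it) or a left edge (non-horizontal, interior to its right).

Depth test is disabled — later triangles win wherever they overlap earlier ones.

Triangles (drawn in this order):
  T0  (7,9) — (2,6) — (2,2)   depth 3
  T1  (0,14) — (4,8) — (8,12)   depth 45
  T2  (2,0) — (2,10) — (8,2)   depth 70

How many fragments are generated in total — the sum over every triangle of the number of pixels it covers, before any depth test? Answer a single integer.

T0:
  2·area = 20
  edge (7, 9)→(2, 6): d=(-5,-3) top-left  bias=+0
  edge (2, 6)→(2, 2): d=(0,-4) top-left  bias=+0
  edge (2, 2)→(7, 9): d=(5,7) right/bottom  bias=-1
    (1,2)@(3, 5): e=[8,4,8] → #
    (2,2)@(5, 5): e=[14,12,-6] → ·
    (1,3)@(3, 7): e=[-2,4,18] → ·
    (2,3)@(5, 7): e=[4,12,4] → #
    (3,3)@(7, 7): e=[10,20,-10] → ·
    (2,4)@(5, 9): e=[-6,12,14] → ·
    (3,4)@(7, 9): e=[0,20,0] → ·  [on edge]
  covered (2 px):
    · · · · ·
    · · · · ·
    · # · · ·
    · · # · ·
    · · · · ·
    · · · · ·
    · · · · ·
    · · · · ·
T1:
  2·area = 40
  edge (0, 14)→(4, 8): d=(4,-6) top-left  bias=+0
  edge (4, 8)→(8, 12): d=(4,4) right/bottom  bias=-1
  edge (8, 12)→(0, 14): d=(-8,2) right/bottom  bias=-1
    (0,2)@(1, 5): e=[-30,0,70] → ·  [on edge]
    (1,3)@(3, 7): e=[-10,0,50] → ·  [on edge]
    (2,4)@(5, 9): e=[10,0,30] → ·  [on edge]
    (1,5)@(3, 11): e=[6,16,18] → #
    (2,5)@(5, 11): e=[18,8,14] → #
    (3,5)@(7, 11): e=[30,0,10] → ·  [on edge]
    (0,6)@(1, 13): e=[2,32,6] → #
    (2,6)@(5, 13): e=[26,16,-2] → ·
    (4,6)@(9, 13): e=[50,0,-10] → ·  [on edge]
    (0,7)@(1, 15): e=[10,40,-10] → ·
    (1,7)@(3, 15): e=[22,32,-14] → ·
  covered (4 px):
    · · · · ·
    · · · · ·
    · · · · ·
    · · · · ·
    · · · · ·
    · # # · ·
    # # · · ·
    · · · · ·
T2:
  2·area = 60  (B↔C swapped to make it positive)
  edge (2, 0)→(8, 2): d=(6,2) right/bottom  bias=-1
  edge (8, 2)→(2, 10): d=(-6,8) right/bottom  bias=-1
  edge (2, 10)→(2, 0): d=(0,-10) top-left  bias=+0
    (1,0)@(3, 1): e=[4,46,10] → #
    (2,0)@(5, 1): e=[0,30,30] → ·  [on edge]
    (1,1)@(3, 3): e=[16,34,10] → #
    (2,1)@(5, 3): e=[12,18,30] → #
    (3,1)@(7, 3): e=[8,2,50] → #
    (4,1)@(9, 3): e=[4,-14,70] → ·
    (1,2)@(3, 5): e=[28,22,10] → #
    (3,2)@(7, 5): e=[20,-10,50] → ·
    (1,3)@(3, 7): e=[40,10,10] → #
    (2,3)@(5, 7): e=[36,-6,30] → ·
    (1,4)@(3, 9): e=[52,-2,10] → ·
  covered (7 px):
    · # · · ·
    · # # # ·
    · # # · ·
    · # · · ·
    · · · · ·
    · · · · ·
    · · · · ·
    · · · · ·

Final: 13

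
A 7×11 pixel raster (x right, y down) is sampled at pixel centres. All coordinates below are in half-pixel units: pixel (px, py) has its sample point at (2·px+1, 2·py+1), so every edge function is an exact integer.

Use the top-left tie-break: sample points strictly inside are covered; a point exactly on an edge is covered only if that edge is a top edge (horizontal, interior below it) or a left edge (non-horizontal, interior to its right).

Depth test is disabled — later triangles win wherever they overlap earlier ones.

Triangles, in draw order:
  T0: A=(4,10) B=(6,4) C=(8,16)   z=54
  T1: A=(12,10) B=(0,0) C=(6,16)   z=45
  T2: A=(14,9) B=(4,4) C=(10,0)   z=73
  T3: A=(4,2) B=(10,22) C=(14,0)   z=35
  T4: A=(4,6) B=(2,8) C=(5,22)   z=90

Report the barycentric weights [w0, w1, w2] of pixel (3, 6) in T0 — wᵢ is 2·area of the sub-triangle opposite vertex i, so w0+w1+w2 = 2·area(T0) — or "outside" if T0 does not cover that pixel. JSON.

T0:
  2·area = 36
  edge (4, 10)→(6, 4): d=(2,-6) top-left  bias=+0
  edge (6, 4)→(8, 16): d=(2,12) right/bottom  bias=-1
  edge (8, 16)→(4, 10): d=(-4,-6) top-left  bias=+0
    (3,0)@(7, 1): e=[0,-18,54] → ·  [on edge]
    (2,3)@(5, 7): e=[0,18,18] → #  [on edge]
    (3,3)@(7, 7): e=[12,-6,30] → ·
    (2,4)@(5, 9): e=[4,22,10] → #
    (3,4)@(7, 9): e=[16,-2,22] → ·
    (2,5)@(5, 11): e=[8,26,2] → #
    (3,5)@(7, 11): e=[20,2,14] → #
    (4,5)@(9, 11): e=[32,-22,26] → ·
    (1,6)@(3, 13): e=[0,54,-18] → ·  [on edge]
    (2,6)@(5, 13): e=[12,30,-6] → ·
    (3,6)@(7, 13): e=[24,6,6] → #
    (4,6)@(9, 13): e=[36,-18,18] → ·
    (0,9)@(1, 19): e=[0,90,-54] → ·  [on edge]
  covered (5 px):
    · · · · · · ·
    · · · · · · ·
    · · · · · · ·
    · · # · · · ·
    · · # · · · ·
    · · # # · · ·
    · · · # · · ·
    · · · · · · ·
    · · · · · · ·
    · · · · · · ·
    · · · · · · ·
T1:
  2·area = 132  (B↔C swapped to make it positive)
  edge (12, 10)→(6, 16): d=(-6,6) right/bottom  bias=-1
  edge (6, 16)→(0, 0): d=(-6,-16) top-left  bias=+0
  edge (0, 0)→(12, 10): d=(12,10) right/bottom  bias=-1
    (0,0)@(1, 1): e=[120,10,2] → #
    (1,0)@(3, 1): e=[108,42,-18] → ·
    (0,1)@(1, 3): e=[108,-2,26] → ·
    (1,1)@(3, 3): e=[96,30,6] → #
    (2,1)@(5, 3): e=[84,62,-14] → ·
    (1,2)@(3, 5): e=[84,18,30] → #
    (2,2)@(5, 5): e=[72,50,10] → #
    (3,2)@(7, 5): e=[60,82,-10] → ·
    (1,3)@(3, 7): e=[72,6,54] → #
    (3,3)@(7, 7): e=[48,70,14] → #
    (4,3)@(9, 7): e=[36,102,-6] → ·
    (1,4)@(3, 9): e=[60,-6,78] → ·
    (6,4)@(13, 9): e=[0,154,-22] → ·  [on edge]
    (5,5)@(11, 11): e=[0,110,22] → ·  [on edge]
    (4,6)@(9, 13): e=[0,66,66] → ·  [on edge]
    (3,7)@(7, 15): e=[0,22,110] → ·  [on edge]
    (2,8)@(5, 17): e=[0,-22,154] → ·  [on edge]
    (1,9)@(3, 19): e=[0,-66,198] → ·  [on edge]
    (0,10)@(1, 21): e=[0,-110,242] → ·  [on edge]
  covered (15 px):
    # · · · · · ·
    · # · · · · ·
    · # # · · · ·
    · # # # · · ·
    · · # # # · ·
    · · # # # · ·
    · · # # · · ·
    · · · · · · ·
    · · · · · · ·
    · · · · · · ·
    · · · · · · ·
T2:
  2·area = 70
  edge (14, 9)→(4, 4): d=(-10,-5) top-left  bias=+0
  edge (4, 4)→(10, 0): d=(6,-4) top-left  bias=+0
  edge (10, 0)→(14, 9): d=(4,9) right/bottom  bias=-1
    (4,0)@(9, 1): e=[55,2,13] → #
    (5,0)@(11, 1): e=[65,10,-5] → ·
    (3,1)@(7, 3): e=[25,6,39] → #
    (5,1)@(11, 3): e=[45,22,3] → #
    (6,1)@(13, 3): e=[55,30,-15] → ·
    (3,2)@(7, 5): e=[5,18,47] → #
    (6,2)@(13, 5): e=[35,42,-7] → ·
    (3,3)@(7, 7): e=[-15,30,55] → ·
    (4,3)@(9, 7): e=[-5,38,37] → ·
    (5,3)@(11, 7): e=[5,46,19] → #
    (6,3)@(13, 7): e=[15,54,1] → #
    (5,4)@(11, 9): e=[-15,58,27] → ·
  covered (9 px):
    · · · · # · ·
    · · · # # # ·
    · · · # # # ·
    · · · · · # #
    · · · · · · ·
    · · · · · · ·
    · · · · · · ·
    · · · · · · ·
    · · · · · · ·
    · · · · · · ·
    · · · · · · ·
T3:
  2·area = 212  (B↔C swapped to make it positive)
  edge (4, 2)→(14, 0): d=(10,-2) top-left  bias=+0
  edge (14, 0)→(10, 22): d=(-4,22) right/bottom  bias=-1
  edge (10, 22)→(4, 2): d=(-6,-20) top-left  bias=+0
    (4,0)@(9, 1): e=[0,106,106] → #  [on edge]
    (5,0)@(11, 1): e=[4,62,146] → #
    (6,0)@(13, 1): e=[8,18,186] → #
    (2,1)@(5, 3): e=[12,186,14] → #
    (3,1)@(7, 3): e=[16,142,54] → #
    (2,2)@(5, 5): e=[32,178,2] → #
    (2,3)@(5, 7): e=[52,170,-10] → ·
    (3,3)@(7, 7): e=[56,126,30] → #
    (6,3)@(13, 7): e=[68,-6,150] → ·
    (3,4)@(7, 9): e=[76,118,18] → #
    (6,4)@(13, 9): e=[88,-14,138] → ·
    (3,5)@(7, 11): e=[96,110,6] → #
  covered (27 px):
    · · · · # # #
    · · # # # # #
    · · # # # # #
    · · · # # # ·
    · · · # # # ·
    · · · # # # ·
    · · · · # # ·
    · · · · # # ·
    · · · · # · ·
    · · · · · · ·
    · · · · · · ·
T4:
  2·area = 34  (B↔C swapped to make it positive)
  edge (4, 6)→(5, 22): d=(1,16) right/bottom  bias=-1
  edge (5, 22)→(2, 8): d=(-3,-14) top-left  bias=+0
  edge (2, 8)→(4, 6): d=(2,-2) top-left  bias=+0
    (4,0)@(9, 1): e=[-85,119,0] → ·  [on edge]
    (3,1)@(7, 3): e=[-51,85,0] → ·  [on edge]
    (2,2)@(5, 5): e=[-17,51,0] → ·  [on edge]
    (1,3)@(3, 7): e=[17,17,0] → #  [on edge]
    (2,3)@(5, 7): e=[-15,45,4] → ·
    (0,4)@(1, 9): e=[51,-17,0] → ·  [on edge]
    (1,4)@(3, 9): e=[19,11,4] → #
    (2,4)@(5, 9): e=[-13,39,8] → ·
    (1,5)@(3, 11): e=[21,5,8] → #
    (2,5)@(5, 11): e=[-11,33,12] → ·
    (1,6)@(3, 13): e=[23,-1,12] → ·
  covered (3 px):
    · · · · · · ·
    · · · · · · ·
    · · · · · · ·
    · # · · · · ·
    · # · · · · ·
    · # · · · · ·
    · · · · · · ·
    · · · · · · ·
    · · · · · · ·
    · · · · · · ·
    · · · · · · ·

Final: [6,6,24]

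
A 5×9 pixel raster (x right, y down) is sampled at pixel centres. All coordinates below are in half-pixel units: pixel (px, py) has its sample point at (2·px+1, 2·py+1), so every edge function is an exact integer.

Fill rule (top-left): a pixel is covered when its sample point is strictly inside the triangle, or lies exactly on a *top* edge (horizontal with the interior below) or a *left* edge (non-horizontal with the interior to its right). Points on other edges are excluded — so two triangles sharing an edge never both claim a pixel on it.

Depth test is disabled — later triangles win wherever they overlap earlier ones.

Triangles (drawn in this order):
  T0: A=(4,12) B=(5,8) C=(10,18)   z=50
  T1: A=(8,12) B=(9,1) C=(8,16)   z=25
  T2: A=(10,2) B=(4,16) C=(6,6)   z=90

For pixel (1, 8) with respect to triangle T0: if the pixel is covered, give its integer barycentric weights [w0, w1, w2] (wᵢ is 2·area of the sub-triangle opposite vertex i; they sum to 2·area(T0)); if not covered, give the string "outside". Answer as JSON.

T0:
  2·area = 30
  edge (4, 12)→(5, 8): d=(1,-4) top-left  bias=+0
  edge (5, 8)→(10, 18): d=(5,10) right/bottom  bias=-1
  edge (10, 18)→(4, 12): d=(-6,-6) top-left  bias=+0
    (0,4)@(1, 9): e=[-15,45,0] → .  [on edge]
    (2,4)@(5, 9): e=[1,5,24] → X
    (3,4)@(7, 9): e=[9,-15,36] → .
    (1,5)@(3, 11): e=[-5,35,0] → .  [on edge]
    (2,5)@(5, 11): e=[3,15,12] → X
    (3,5)@(7, 11): e=[11,-5,24] → .
    (2,6)@(5, 13): e=[5,25,0] → X  [on edge]
    (3,6)@(7, 13): e=[13,5,12] → X
    (4,6)@(9, 13): e=[21,-15,24] → .
    (2,7)@(5, 15): e=[7,35,-12] → .
    (3,7)@(7, 15): e=[15,15,0] → X  [on edge]
    (4,7)@(9, 15): e=[23,-5,12] → .
    (4,8)@(9, 17): e=[25,5,0] → X  [on edge]
  covered (6 px):
    . . . . .
    . . . . .
    . . . . .
    . . . . .
    . . X . .
    . . X . .
    . . X X .
    . . . X .
    . . . . X
T1:
  2·area = 4
  edge (8, 12)→(9, 1): d=(1,-11) top-left  bias=+0
  edge (9, 1)→(8, 16): d=(-1,15) right/bottom  bias=-1
  edge (8, 16)→(8, 12): d=(0,-4) top-left  bias=+0
    (4,0)@(9, 1): e=[0,0,4] → .  [on edge]
  covered (0 px):
    . . . . .
    . . . . .
    . . . . .
    . . . . .
    . . . . .
    . . . . .
    . . . . .
    . . . . .
    . . . . .
T2:
  2·area = 32
  edge (10, 2)→(4, 16): d=(-6,14) right/bottom  bias=-1
  edge (4, 16)→(6, 6): d=(2,-10) top-left  bias=+0
  edge (6, 6)→(10, 2): d=(4,-4) top-left  bias=+0
    (3,0)@(7, 1): e=[48,0,-16] → .  [on edge]
    (4,1)@(9, 3): e=[8,24,0] → X  [on edge]
    (3,2)@(7, 5): e=[24,8,0] → X  [on edge]
    (4,2)@(9, 5): e=[-4,28,8] → .
    (2,3)@(5, 7): e=[40,-8,0] → .  [on edge]
    (3,3)@(7, 7): e=[12,12,8] → X
    (4,3)@(9, 7): e=[-16,32,16] → .
    (1,4)@(3, 9): e=[56,-24,0] → .  [on edge]
    (3,4)@(7, 9): e=[0,16,16] → .  [on edge]
    (0,5)@(1, 11): e=[72,-40,0] → .  [on edge]
    (2,5)@(5, 11): e=[16,0,16] → X  [on edge]
    (3,5)@(7, 11): e=[-12,20,24] → .
  covered (5 px):
    . . . . .
    . . . . X
    . . . X .
    . . . X .
    . . . . .
    . . X . .
    . . X . .
    . . . . .
    . . . . .

Final: "outside"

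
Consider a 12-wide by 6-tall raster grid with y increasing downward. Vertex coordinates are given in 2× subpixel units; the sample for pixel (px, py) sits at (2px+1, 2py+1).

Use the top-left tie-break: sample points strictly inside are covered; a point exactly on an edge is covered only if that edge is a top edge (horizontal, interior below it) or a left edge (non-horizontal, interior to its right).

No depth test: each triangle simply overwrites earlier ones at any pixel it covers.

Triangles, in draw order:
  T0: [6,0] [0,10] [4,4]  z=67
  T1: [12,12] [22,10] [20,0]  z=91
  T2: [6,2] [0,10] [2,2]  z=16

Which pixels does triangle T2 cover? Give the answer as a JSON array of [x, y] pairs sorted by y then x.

T0:
  2·area = 4  (B↔C swapped to make it positive)
  edge (6, 0)→(4, 4): d=(-2,4) right/bottom  bias=-1
  edge (4, 4)→(0, 10): d=(-4,6) right/bottom  bias=-1
  edge (0, 10)→(6, 0): d=(6,-10) top-left  bias=+0
    (1,2)@(3, 5): e=[2,2,0] → X  [on edge]
    (2,2)@(5, 5): e=[-6,-10,20] → .
    (1,3)@(3, 7): e=[-2,-6,12] → .
  covered (1 px):
    . . . . . . . . . . . .
    . . . . . . . . . . . .
    . X . . . . . . . . . .
    . . . . . . . . . . . .
    . . . . . . . . . . . .
    . . . . . . . . . . . .
T1:
  2·area = 104  (B↔C swapped to make it positive)
  edge (12, 12)→(20, 0): d=(8,-12) top-left  bias=+0
  edge (20, 0)→(22, 10): d=(2,10) right/bottom  bias=-1
  edge (22, 10)→(12, 12): d=(-10,2) right/bottom  bias=-1
    (9,1)@(19, 3): e=[12,16,76] → X
    (10,1)@(21, 3): e=[36,-4,72] → .
    (8,2)@(17, 5): e=[4,40,60] → X
    (10,2)@(21, 5): e=[52,0,52] → .  [on edge]
    (8,3)@(17, 7): e=[20,44,40] → X
    (10,3)@(21, 7): e=[68,4,32] → X
    (11,3)@(23, 7): e=[92,-16,28] → .
    (7,4)@(15, 9): e=[12,68,24] → X
    (11,4)@(23, 9): e=[108,-12,8] → .
    (6,5)@(13, 11): e=[4,92,8] → X
    (8,5)@(17, 11): e=[52,52,0] → .  [on edge]
    (9,5)@(19, 11): e=[76,32,-4] → .
  covered (12 px):
    . . . . . . . . . . . .
    . . . . . . . . . X . .
    . . . . . . . . X X . .
    . . . . . . . . X X X .
    . . . . . . . X X X X .
    . . . . . . X X . . . .
T2:
  2·area = 32
  edge (6, 2)→(0, 10): d=(-6,8) right/bottom  bias=-1
  edge (0, 10)→(2, 2): d=(2,-8) top-left  bias=+0
  edge (2, 2)→(6, 2): d=(4,0) top-left  bias=+0
    (1,1)@(3, 3): e=[18,10,4] → X
    (2,1)@(5, 3): e=[2,26,4] → X
    (3,1)@(7, 3): e=[-14,42,4] → .
    (1,2)@(3, 5): e=[6,14,12] → X
    (2,2)@(5, 5): e=[-10,30,12] → .
    (0,3)@(1, 7): e=[10,2,20] → X
    (1,3)@(3, 7): e=[-6,18,20] → .
    (0,4)@(1, 9): e=[-2,6,28] → .
  covered (4 px):
    . . . . . . . . . . . .
    . X X . . . . . . . . .
    . X . . . . . . . . . .
    X . . . . . . . . . . .
    . . . . . . . . . . . .
    . . . . . . . . . . . .

Answer: [[1,1],[2,1],[1,2],[0,3]]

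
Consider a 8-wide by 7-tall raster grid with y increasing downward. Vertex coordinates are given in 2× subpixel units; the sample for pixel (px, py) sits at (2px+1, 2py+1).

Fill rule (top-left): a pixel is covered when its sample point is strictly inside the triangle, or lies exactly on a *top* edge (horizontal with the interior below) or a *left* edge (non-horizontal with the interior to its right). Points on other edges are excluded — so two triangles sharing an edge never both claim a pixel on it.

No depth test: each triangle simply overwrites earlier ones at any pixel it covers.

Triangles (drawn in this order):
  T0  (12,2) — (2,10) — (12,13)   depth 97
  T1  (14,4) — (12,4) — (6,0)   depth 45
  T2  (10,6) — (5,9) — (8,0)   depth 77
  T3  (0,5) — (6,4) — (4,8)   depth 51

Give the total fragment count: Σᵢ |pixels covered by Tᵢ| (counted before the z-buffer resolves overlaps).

T0:
  2·area = 110  (B↔C swapped to make it positive)
  edge (12, 2)→(12, 13): d=(0,11) right/bottom  bias=-1
  edge (12, 13)→(2, 10): d=(-10,-3) top-left  bias=+0
  edge (2, 10)→(12, 2): d=(10,-8) top-left  bias=+0
    (5,1)@(11, 3): e=[11,97,2] → #
    (6,1)@(13, 3): e=[-11,103,18] → ·
    (4,2)@(9, 5): e=[33,71,6] → #
    (6,2)@(13, 5): e=[-11,83,38] → ·
    (3,3)@(7, 7): e=[55,45,10] → #
    (6,3)@(13, 7): e=[-11,63,58] → ·
    (2,4)@(5, 9): e=[77,19,14] → #
    (6,4)@(13, 9): e=[-11,43,78] → ·
    (2,5)@(5, 11): e=[77,-1,34] → ·
    (3,5)@(7, 11): e=[55,5,50] → #
    (6,5)@(13, 11): e=[-11,23,98] → ·
    (3,6)@(7, 13): e=[55,-15,70] → ·
  covered (13 px):
    · · · · · · · ·
    · · · · · # · ·
    · · · · # # · ·
    · · · # # # · ·
    · · # # # # · ·
    · · · # # # · ·
    · · · · · · · ·
T1:
  2·area = 8
  edge (14, 4)→(12, 4): d=(-2,0) right/bottom  bias=-1
  edge (12, 4)→(6, 0): d=(-6,-4) top-left  bias=+0
  edge (6, 0)→(14, 4): d=(8,4) right/bottom  bias=-1
    (5,1)@(11, 3): e=[2,2,4] → #
    (6,1)@(13, 3): e=[2,10,-4] → ·
    (5,2)@(11, 5): e=[-2,-10,20] → ·
  covered (1 px):
    · · · · · · · ·
    · · · · · # · ·
    · · · · · · · ·
    · · · · · · · ·
    · · · · · · · ·
    · · · · · · · ·
    · · · · · · · ·
T2:
  2·area = 36
  edge (10, 6)→(5, 9): d=(-5,3) right/bottom  bias=-1
  edge (5, 9)→(8, 0): d=(3,-9) top-left  bias=+0
  edge (8, 0)→(10, 6): d=(2,6) right/bottom  bias=-1
    (3,1)@(7, 3): e=[24,0,12] → #  [on edge]
    (4,1)@(9, 3): e=[18,18,0] → ·  [on edge]
    (7,1)@(15, 3): e=[0,72,-36] → ·  [on edge]
    (3,2)@(7, 5): e=[14,6,16] → #
    (4,2)@(9, 5): e=[8,24,4] → #
    (5,2)@(11, 5): e=[2,42,-8] → ·
    (3,3)@(7, 7): e=[4,12,20] → #
    (4,3)@(9, 7): e=[-2,30,8] → ·
    (2,4)@(5, 9): e=[0,0,36] → ·  [on edge]
    (3,4)@(7, 9): e=[-6,18,24] → ·
    (5,4)@(11, 9): e=[-18,54,0] → ·  [on edge]
  covered (4 px):
    · · · · · · · ·
    · · · # · · · ·
    · · · # # · · ·
    · · · # · · · ·
    · · · · · · · ·
    · · · · · · · ·
    · · · · · · · ·
T3:
  2·area = 22
  edge (0, 5)→(6, 4): d=(6,-1) top-left  bias=+0
  edge (6, 4)→(4, 8): d=(-2,4) right/bottom  bias=-1
  edge (4, 8)→(0, 5): d=(-4,-3) top-left  bias=+0
    (0,2)@(1, 5): e=[1,18,3] → #
    (1,2)@(3, 5): e=[3,10,9] → #
    (2,2)@(5, 5): e=[5,2,15] → #
    (3,2)@(7, 5): e=[7,-6,21] → ·
    (0,3)@(1, 7): e=[13,14,-5] → ·
    (1,3)@(3, 7): e=[15,6,1] → #
    (2,3)@(5, 7): e=[17,-2,7] → ·
    (1,4)@(3, 9): e=[27,2,-7] → ·
  covered (4 px):
    · · · · · · · ·
    · · · · · · · ·
    # # # · · · · ·
    · # · · · · · ·
    · · · · · · · ·
    · · · · · · · ·
    · · · · · · · ·

Final: 22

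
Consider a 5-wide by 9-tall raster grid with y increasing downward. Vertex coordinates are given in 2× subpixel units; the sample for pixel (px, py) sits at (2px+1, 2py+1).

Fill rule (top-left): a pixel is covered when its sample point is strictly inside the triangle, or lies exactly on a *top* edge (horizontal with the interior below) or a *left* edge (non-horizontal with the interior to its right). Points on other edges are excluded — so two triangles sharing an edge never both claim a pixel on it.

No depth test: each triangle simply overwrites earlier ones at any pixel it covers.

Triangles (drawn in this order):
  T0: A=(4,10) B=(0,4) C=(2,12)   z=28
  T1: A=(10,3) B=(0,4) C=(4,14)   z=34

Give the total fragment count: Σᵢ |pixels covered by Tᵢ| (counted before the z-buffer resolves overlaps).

T0:
  2·area = 20  (B↔C swapped to make it positive)
  edge (4, 10)→(2, 12): d=(-2,2) right/bottom  bias=-1
  edge (2, 12)→(0, 4): d=(-2,-8) top-left  bias=+0
  edge (0, 4)→(4, 10): d=(4,6) right/bottom  bias=-1
    (4,2)@(9, 5): e=[0,70,-50] → .  [on edge]
    (0,3)@(1, 7): e=[12,2,6] → X
    (1,3)@(3, 7): e=[8,18,-6] → .
    (3,3)@(7, 7): e=[0,50,-30] → .  [on edge]
    (0,4)@(1, 9): e=[8,-2,14] → .
    (1,4)@(3, 9): e=[4,14,2] → X
    (2,4)@(5, 9): e=[0,30,-10] → .  [on edge]
    (1,5)@(3, 11): e=[0,10,10] → .  [on edge]
    (0,6)@(1, 13): e=[0,-10,30] → .  [on edge]
  covered (2 px):
    . . . . .
    . . . . .
    . . . . .
    X . . . .
    . X . . .
    . . . . .
    . . . . .
    . . . . .
    . . . . .
T1:
  2·area = 104  (B↔C swapped to make it positive)
  edge (10, 3)→(4, 14): d=(-6,11) right/bottom  bias=-1
  edge (4, 14)→(0, 4): d=(-4,-10) top-left  bias=+0
  edge (0, 4)→(10, 3): d=(10,-1) top-left  bias=+0
    (0,2)@(1, 5): e=[87,6,11] → X
    (1,2)@(3, 5): e=[65,26,13] → X
    (2,2)@(5, 5): e=[43,46,15] → X
    (3,2)@(7, 5): e=[21,66,17] → X
    (4,2)@(9, 5): e=[-1,86,19] → .
    (0,3)@(1, 7): e=[75,-2,31] → .
    (1,3)@(3, 7): e=[53,18,33] → X
    (4,3)@(9, 7): e=[-13,78,39] → .
    (1,4)@(3, 9): e=[41,10,53] → X
    (3,4)@(7, 9): e=[-3,50,57] → .
    (1,5)@(3, 11): e=[29,2,73] → X
    (3,5)@(7, 11): e=[-15,42,77] → .
  covered (11 px):
    . . . . .
    . . . . .
    X X X X .
    . X X X .
    . X X . .
    . X X . .
    . . . . .
    . . . . .
    . . . . .

Result: 13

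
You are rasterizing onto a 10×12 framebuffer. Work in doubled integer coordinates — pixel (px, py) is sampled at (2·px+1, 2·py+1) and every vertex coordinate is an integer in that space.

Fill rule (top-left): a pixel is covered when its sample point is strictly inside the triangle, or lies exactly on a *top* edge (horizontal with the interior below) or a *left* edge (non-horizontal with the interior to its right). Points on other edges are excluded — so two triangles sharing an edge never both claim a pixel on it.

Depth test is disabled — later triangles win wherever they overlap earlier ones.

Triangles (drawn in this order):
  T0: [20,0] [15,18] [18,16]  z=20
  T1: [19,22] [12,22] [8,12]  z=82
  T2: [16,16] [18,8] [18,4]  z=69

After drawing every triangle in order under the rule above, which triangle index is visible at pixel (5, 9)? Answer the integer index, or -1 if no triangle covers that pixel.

T0:
  2·area = 44  (B↔C swapped to make it positive)
  edge (20, 0)→(18, 16): d=(-2,16) right/bottom  bias=-1
  edge (18, 16)→(15, 18): d=(-3,2) right/bottom  bias=-1
  edge (15, 18)→(20, 0): d=(5,-18) top-left  bias=+0
    (9,2)@(19, 5): e=[6,31,7] → X
    (9,3)@(19, 7): e=[2,25,17] → X
    (9,4)@(19, 9): e=[-2,19,27] → .
    (8,5)@(17, 11): e=[26,17,1] → X
    (9,5)@(19, 11): e=[-6,13,37] → .
    (8,6)@(17, 13): e=[22,11,11] → X
    (9,6)@(19, 13): e=[-10,7,47] → .
    (8,7)@(17, 15): e=[18,5,21] → X
    (9,7)@(19, 15): e=[-14,1,57] → .
    (8,8)@(17, 17): e=[14,-1,31] → .
  covered (5 px):
    . . . . . . . . . .
    . . . . . . . . . .
    . . . . . . . . . X
    . . . . . . . . . X
    . . . . . . . . . .
    . . . . . . . . X .
    . . . . . . . . X .
    . . . . . . . . X .
    . . . . . . . . . .
    . . . . . . . . . .
    . . . . . . . . . .
    . . . . . . . . . .
T1:
  2·area = 70
  edge (19, 22)→(12, 22): d=(-7,0) right/bottom  bias=-1
  edge (12, 22)→(8, 12): d=(-4,-10) top-left  bias=+0
  edge (8, 12)→(19, 22): d=(11,10) right/bottom  bias=-1
    (4,6)@(9, 13): e=[63,6,1] → X
    (5,6)@(11, 13): e=[63,26,-19] → .
    (4,7)@(9, 15): e=[49,-2,23] → .
    (5,7)@(11, 15): e=[49,18,3] → X
    (6,7)@(13, 15): e=[49,38,-17] → .
    (5,8)@(11, 17): e=[35,10,25] → X
    (6,8)@(13, 17): e=[35,30,5] → X
    (7,8)@(15, 17): e=[35,50,-15] → .
    (5,9)@(11, 19): e=[21,2,47] → X
    (7,9)@(15, 19): e=[21,42,7] → X
    (8,9)@(17, 19): e=[21,62,-13] → .
    (5,10)@(11, 21): e=[7,-6,69] → .
  covered (10 px):
    . . . . . . . . . .
    . . . . . . . . . .
    . . . . . . . . . .
    . . . . . . . . . .
    . . . . . . . . . .
    . . . . . . . . . .
    . . . . X . . . . .
    . . . . . X . . . .
    . . . . . X X . . .
    . . . . . X X X . .
    . . . . . . X X X .
    . . . . . . . . . .
T2:
  2·area = 8  (B↔C swapped to make it positive)
  edge (16, 16)→(18, 4): d=(2,-12) top-left  bias=+0
  edge (18, 4)→(18, 8): d=(0,4) right/bottom  bias=-1
  edge (18, 8)→(16, 16): d=(-2,8) right/bottom  bias=-1
    (8,5)@(17, 11): e=[2,4,2] → X
    (9,5)@(19, 11): e=[26,-4,-14] → .
    (8,6)@(17, 13): e=[6,4,-2] → .
  covered (1 px):
    . . . . . . . . . .
    . . . . . . . . . .
    . . . . . . . . . .
    . . . . . . . . . .
    . . . . . . . . . .
    . . . . . . . . X .
    . . . . . . . . . .
    . . . . . . . . . .
    . . . . . . . . . .
    . . . . . . . . . .
    . . . . . . . . . .
    . . . . . . . . . .

Z-buffer (winner per pixel, '.' = empty):
  . . . . . . . . . .
  . . . . . . . . . .
  . . . . . . . . . 0
  . . . . . . . . . 0
  . . . . . . . . . .
  . . . . . . . . 2 .
  . . . . 1 . . . 0 .
  . . . . . 1 . . 0 .
  . . . . . 1 1 . . .
  . . . . . 1 1 1 . .
  . . . . . . 1 1 1 .
  . . . . . . . . . .

Answer: 1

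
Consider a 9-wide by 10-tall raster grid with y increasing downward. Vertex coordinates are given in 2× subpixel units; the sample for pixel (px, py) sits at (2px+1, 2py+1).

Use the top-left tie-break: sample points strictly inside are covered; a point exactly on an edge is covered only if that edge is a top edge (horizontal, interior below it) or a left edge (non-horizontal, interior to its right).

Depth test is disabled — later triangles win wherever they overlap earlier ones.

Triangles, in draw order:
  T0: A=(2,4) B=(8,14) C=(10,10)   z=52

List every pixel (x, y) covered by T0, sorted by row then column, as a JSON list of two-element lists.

T0:
  2·area = 44  (B↔C swapped to make it positive)
  edge (2, 4)→(10, 10): d=(8,6) right/bottom  bias=-1
  edge (10, 10)→(8, 14): d=(-2,4) right/bottom  bias=-1
  edge (8, 14)→(2, 4): d=(-6,-10) top-left  bias=+0
    (1,2)@(3, 5): e=[2,38,4] → X
    (2,2)@(5, 5): e=[-10,30,24] → .
    (1,3)@(3, 7): e=[18,34,-8] → .
    (2,3)@(5, 7): e=[6,26,12] → X
    (3,3)@(7, 7): e=[-6,18,32] → .
    (2,4)@(5, 9): e=[22,22,0] → X  [on edge]
    (3,4)@(7, 9): e=[10,14,20] → X
    (4,4)@(9, 9): e=[-2,6,40] → .
    (2,5)@(5, 11): e=[38,18,-12] → .
    (3,5)@(7, 11): e=[26,10,8] → X
    (4,5)@(9, 11): e=[14,2,28] → X
    (5,5)@(11, 11): e=[2,-6,48] → .
    (5,9)@(11, 19): e=[66,-22,0] → .  [on edge]
  covered (6 px):
    . . . . . . . . .
    . . . . . . . . .
    . X . . . . . . .
    . . X . . . . . .
    . . X X . . . . .
    . . . X X . . . .
    . . . . . . . . .
    . . . . . . . . .
    . . . . . . . . .
    . . . . . . . . .

Answer: [[1,2],[2,3],[2,4],[3,4],[3,5],[4,5]]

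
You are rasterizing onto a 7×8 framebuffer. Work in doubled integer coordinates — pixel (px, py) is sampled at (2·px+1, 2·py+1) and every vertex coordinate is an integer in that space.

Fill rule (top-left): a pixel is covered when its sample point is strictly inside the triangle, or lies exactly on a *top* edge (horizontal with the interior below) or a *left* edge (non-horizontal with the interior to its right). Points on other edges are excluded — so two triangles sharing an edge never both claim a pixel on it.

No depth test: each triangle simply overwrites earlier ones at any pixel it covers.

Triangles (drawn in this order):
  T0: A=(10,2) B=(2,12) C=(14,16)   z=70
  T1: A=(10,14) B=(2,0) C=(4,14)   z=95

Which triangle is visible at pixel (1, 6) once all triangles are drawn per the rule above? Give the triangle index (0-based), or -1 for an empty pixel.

T0:
  2·area = 152  (B↔C swapped to make it positive)
  edge (10, 2)→(14, 16): d=(4,14) right/bottom  bias=-1
  edge (14, 16)→(2, 12): d=(-12,-4) top-left  bias=+0
  edge (2, 12)→(10, 2): d=(8,-10) top-left  bias=+0
    (4,2)@(9, 5): e=[26,112,14] → █
    (5,2)@(11, 5): e=[-2,120,34] → ·
    (3,3)@(7, 7): e=[62,80,10] → █
    (5,3)@(11, 7): e=[6,96,50] → █
    (6,3)@(13, 7): e=[-22,104,70] → ·
    (2,4)@(5, 9): e=[98,48,6] → █
    (6,4)@(13, 9): e=[-14,80,86] → ·
    (1,5)@(3, 11): e=[134,16,2] → █
    (6,5)@(13, 11): e=[-6,56,102] → ·
    (1,6)@(3, 13): e=[142,-8,18] → ·
    (2,6)@(5, 13): e=[114,0,38] → █  [on edge]
    (6,6)@(13, 13): e=[2,32,118] → █
    (5,7)@(11, 15): e=[38,0,114] → █  [on edge]
  covered (20 px):
    · · · · · · ·
    · · · · · · ·
    · · · · █ · ·
    · · · █ █ █ ·
    · · █ █ █ █ ·
    · █ █ █ █ █ ·
    · · █ █ █ █ █
    · · · · · █ █
T1:
  2·area = 84  (B↔C swapped to make it positive)
  edge (10, 14)→(4, 14): d=(-6,0) right/bottom  bias=-1
  edge (4, 14)→(2, 0): d=(-2,-14) top-left  bias=+0
  edge (2, 0)→(10, 14): d=(8,14) right/bottom  bias=-1
    (1,1)@(3, 3): e=[66,8,10] → █
    (2,1)@(5, 3): e=[66,36,-18] → ·
    (1,2)@(3, 5): e=[54,4,26] → █
    (2,2)@(5, 5): e=[54,32,-2] → ·
    (1,3)@(3, 7): e=[42,0,42] → █  [on edge]
    (2,3)@(5, 7): e=[42,28,14] → █
    (3,3)@(7, 7): e=[42,56,-14] → ·
    (1,4)@(3, 9): e=[30,-4,58] → ·
    (2,4)@(5, 9): e=[30,24,30] → █
    (3,4)@(7, 9): e=[30,52,2] → █
    (4,4)@(9, 9): e=[30,80,-26] → ·
    (2,5)@(5, 11): e=[18,20,46] → █
  covered (11 px):
    · · · · · · ·
    · █ · · · · ·
    · █ · · · · ·
    · █ █ · · · ·
    · · █ █ · · ·
    · · █ █ · · ·
    · · █ █ █ · ·
    · · · · · · ·

Z-buffer (winner per pixel, '.' = empty):
  . . . . . . .
  . 1 . . . . .
  . 1 . . 0 . .
  . 1 1 0 0 0 .
  . . 1 1 0 0 .
  . 0 1 1 0 0 .
  . . 1 1 1 0 0
  . . . . . 0 0

Result: -1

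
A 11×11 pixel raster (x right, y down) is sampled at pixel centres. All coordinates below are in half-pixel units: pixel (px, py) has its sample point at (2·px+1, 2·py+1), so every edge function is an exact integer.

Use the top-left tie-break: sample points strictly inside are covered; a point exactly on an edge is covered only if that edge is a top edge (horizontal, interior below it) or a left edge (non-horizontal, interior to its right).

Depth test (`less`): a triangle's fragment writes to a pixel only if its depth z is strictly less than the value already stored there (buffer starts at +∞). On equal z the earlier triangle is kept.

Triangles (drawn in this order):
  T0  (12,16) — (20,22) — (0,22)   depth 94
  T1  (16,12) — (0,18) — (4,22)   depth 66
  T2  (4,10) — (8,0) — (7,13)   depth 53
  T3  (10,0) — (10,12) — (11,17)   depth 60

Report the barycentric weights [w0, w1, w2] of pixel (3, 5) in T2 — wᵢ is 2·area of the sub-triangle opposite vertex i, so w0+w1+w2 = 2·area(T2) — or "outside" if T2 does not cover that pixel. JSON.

T0:
  2·area = 120
  edge (12, 16)→(20, 22): d=(8,6) right/bottom  bias=-1
  edge (20, 22)→(0, 22): d=(-20,0) right/bottom  bias=-1
  edge (0, 22)→(12, 16): d=(12,-6) top-left  bias=+0
    (5,8)@(11, 17): e=[14,100,6] → █
    (6,8)@(13, 17): e=[2,100,18] → █
    (7,8)@(15, 17): e=[-10,100,30] → ·
    (3,9)@(7, 19): e=[54,60,6] → █
    (4,9)@(9, 19): e=[42,60,18] → █
    (7,9)@(15, 19): e=[6,60,54] → █
    (8,9)@(17, 19): e=[-6,60,66] → ·
    (1,10)@(3, 21): e=[94,20,6] → █
    (2,10)@(5, 21): e=[82,20,18] → █
    (8,10)@(17, 21): e=[10,20,90] → █
    (9,10)@(19, 21): e=[-2,20,102] → ·
  covered (15 px):
    · · · · · · · · · · ·
    · · · · · · · · · · ·
    · · · · · · · · · · ·
    · · · · · · · · · · ·
    · · · · · · · · · · ·
    · · · · · · · · · · ·
    · · · · · · · · · · ·
    · · · · · · · · · · ·
    · · · · · █ █ · · · ·
    · · · █ █ █ █ █ · · ·
    · █ █ █ █ █ █ █ █ · ·
T1:
  2·area = 88  (B↔C swapped to make it positive)
  edge (16, 12)→(4, 22): d=(-12,10) right/bottom  bias=-1
  edge (4, 22)→(0, 18): d=(-4,-4) top-left  bias=+0
  edge (0, 18)→(16, 12): d=(16,-6) top-left  bias=+0
    (4,7)@(9, 15): e=[34,48,6] → █
    (5,7)@(11, 15): e=[14,56,18] → █
    (6,7)@(13, 15): e=[-6,64,30] → ·
    (1,8)@(3, 17): e=[70,16,2] → █
    (2,8)@(5, 17): e=[50,24,14] → █
    (3,8)@(7, 17): e=[30,32,26] → █
    (5,8)@(11, 17): e=[-10,48,50] → ·
    (0,9)@(1, 19): e=[66,0,22] → █  [on edge]
    (4,9)@(9, 19): e=[-14,32,70] → ·
    (0,10)@(1, 21): e=[42,-8,54] → ·
    (1,10)@(3, 21): e=[22,0,66] → █  [on edge]
    (3,10)@(7, 21): e=[-18,16,90] → ·
  covered (12 px):
    · · · · · · · · · · ·
    · · · · · · · · · · ·
    · · · · · · · · · · ·
    · · · · · · · · · · ·
    · · · · · · · · · · ·
    · · · · · · · · · · ·
    · · · · · · · · · · ·
    · · · · █ █ · · · · ·
    · █ █ █ █ · · · · · ·
    █ █ █ █ · · · · · · ·
    · █ █ · · · · · · · ·
T2:
  2·area = 42
  edge (4, 10)→(8, 0): d=(4,-10) top-left  bias=+0
  edge (8, 0)→(7, 13): d=(-1,13) right/bottom  bias=-1
  edge (7, 13)→(4, 10): d=(-3,-3) top-left  bias=+0
    (3,1)@(7, 3): e=[2,10,30] → █
    (4,1)@(9, 3): e=[22,-16,36] → ·
    (3,2)@(7, 5): e=[10,8,24] → █
    (4,2)@(9, 5): e=[30,-18,30] → ·
    (0,3)@(1, 7): e=[-42,84,0] → ·  [on edge]
    (3,3)@(7, 7): e=[18,6,18] → █
    (4,3)@(9, 7): e=[38,-20,24] → ·
    (1,4)@(3, 9): e=[-14,56,0] → ·  [on edge]
    (2,4)@(5, 9): e=[6,30,6] → █
    (4,4)@(9, 9): e=[46,-22,18] → ·
    (2,5)@(5, 11): e=[14,28,0] → █  [on edge]
    (4,5)@(9, 11): e=[54,-24,12] → ·
    (3,6)@(7, 13): e=[42,0,0] → ·  [on edge]
    (4,7)@(9, 15): e=[70,-28,0] → ·  [on edge]
    (5,8)@(11, 17): e=[98,-56,0] → ·  [on edge]
    (6,9)@(13, 19): e=[126,-84,0] → ·  [on edge]
    (7,10)@(15, 21): e=[154,-112,0] → ·  [on edge]
  covered (7 px):
    · · · · · · · · · · ·
    · · · █ · · · · · · ·
    · · · █ · · · · · · ·
    · · · █ · · · · · · ·
    · · █ █ · · · · · · ·
    · · █ █ · · · · · · ·
    · · · · · · · · · · ·
    · · · · · · · · · · ·
    · · · · · · · · · · ·
    · · · · · · · · · · ·
    · · · · · · · · · · ·
T3:
  2·area = 12  (B↔C swapped to make it positive)
  edge (10, 0)→(11, 17): d=(1,17) right/bottom  bias=-1
  edge (11, 17)→(10, 12): d=(-1,-5) top-left  bias=+0
  edge (10, 12)→(10, 0): d=(0,-12) top-left  bias=+0
    (4,3)@(9, 7): e=[24,0,-12] → ·  [on edge]
    (5,8)@(11, 17): e=[0,0,12] → ·  [on edge]
  covered (0 px):
    · · · · · · · · · · ·
    · · · · · · · · · · ·
    · · · · · · · · · · ·
    · · · · · · · · · · ·
    · · · · · · · · · · ·
    · · · · · · · · · · ·
    · · · · · · · · · · ·
    · · · · · · · · · · ·
    · · · · · · · · · · ·
    · · · · · · · · · · ·
    · · · · · · · · · · ·

Result: [2,6,34]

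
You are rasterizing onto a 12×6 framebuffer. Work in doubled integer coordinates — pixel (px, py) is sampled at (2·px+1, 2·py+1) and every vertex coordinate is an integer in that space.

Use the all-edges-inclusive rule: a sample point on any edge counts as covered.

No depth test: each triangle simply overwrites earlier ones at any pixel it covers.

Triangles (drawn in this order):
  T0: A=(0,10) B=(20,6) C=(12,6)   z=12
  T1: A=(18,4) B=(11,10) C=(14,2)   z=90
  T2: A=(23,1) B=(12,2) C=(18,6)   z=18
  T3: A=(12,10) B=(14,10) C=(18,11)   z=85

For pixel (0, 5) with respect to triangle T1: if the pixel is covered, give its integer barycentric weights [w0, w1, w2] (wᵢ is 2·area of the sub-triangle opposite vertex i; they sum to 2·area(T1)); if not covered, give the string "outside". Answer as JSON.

T0:
  2·area = 32  (B↔C swapped to make it positive)
  edge (0, 10)→(12, 6): d=(12,-4) inclusive
  edge (12, 6)→(20, 6): d=(8,0) inclusive
  edge (20, 6)→(0, 10): d=(-20,4) inclusive
    (10,1)@(21, 3): e=[0,-24,56] → ·  [on edge]
    (7,2)@(15, 5): e=[0,-8,40] → ·  [on edge]
    (4,3)@(9, 7): e=[0,8,24] → #  [on edge]
    (5,3)@(11, 7): e=[8,8,16] → #
    (6,3)@(13, 7): e=[16,8,8] → #
    (7,3)@(15, 7): e=[24,8,0] → #  [on edge]
    (8,3)@(17, 7): e=[32,8,-8] → ·
    (1,4)@(3, 9): e=[0,24,8] → #  [on edge]
    (2,4)@(5, 9): e=[8,24,0] → #  [on edge]
    (3,4)@(7, 9): e=[16,24,-8] → ·
    (4,4)@(9, 9): e=[24,24,-16] → ·
    (5,4)@(11, 9): e=[32,24,-24] → ·
  covered (6 px):
    · · · · · · · · · · · ·
    · · · · · · · · · · · ·
    · · · · · · · · · · · ·
    · · · · # # # # · · · ·
    · # # · · · · · · · · ·
    · · · · · · · · · · · ·
T1:
  2·area = 38
  edge (18, 4)→(11, 10): d=(-7,6) inclusive
  edge (11, 10)→(14, 2): d=(3,-8) inclusive
  edge (14, 2)→(18, 4): d=(4,2) inclusive
    (7,1)@(15, 3): e=[25,11,2] → #
    (8,1)@(17, 3): e=[13,27,-2] → ·
    (6,2)@(13, 5): e=[23,1,14] → #
    (8,2)@(17, 5): e=[-1,33,6] → ·
    (6,3)@(13, 7): e=[9,7,22] → #
    (7,3)@(15, 7): e=[-3,23,18] → ·
    (6,4)@(13, 9): e=[-5,13,30] → ·
  covered (4 px):
    · · · · · · · · · · · ·
    · · · · · · · # · · · ·
    · · · · · · # # · · · ·
    · · · · · · # · · · · ·
    · · · · · · · · · · · ·
    · · · · · · · · · · · ·
T2:
  2·area = 50  (B↔C swapped to make it positive)
  edge (23, 1)→(18, 6): d=(-5,5) inclusive
  edge (18, 6)→(12, 2): d=(-6,-4) inclusive
  edge (12, 2)→(23, 1): d=(11,-1) inclusive
    (11,0)@(23, 1): e=[0,50,0] → #  [on edge]
    (0,1)@(1, 3): e=[100,-50,0] → ·  [on edge]
    (7,1)@(15, 3): e=[30,6,14] → #
    (8,1)@(17, 3): e=[20,14,16] → #
    (9,1)@(19, 3): e=[10,22,18] → #
    (10,1)@(21, 3): e=[0,30,20] → #  [on edge]
    (11,1)@(23, 3): e=[-10,38,22] → ·
    (7,2)@(15, 5): e=[20,-6,36] → ·
    (8,2)@(17, 5): e=[10,2,38] → #
    (9,2)@(19, 5): e=[0,10,40] → #  [on edge]
    (10,2)@(21, 5): e=[-10,18,42] → ·
    (8,3)@(17, 7): e=[0,-10,60] → ·  [on edge]
    (7,4)@(15, 9): e=[0,-30,80] → ·  [on edge]
    (6,5)@(13, 11): e=[0,-50,100] → ·  [on edge]
  covered (7 px):
    · · · · · · · · · · · #
    · · · · · · · # # # # ·
    · · · · · · · · # # · ·
    · · · · · · · · · · · ·
    · · · · · · · · · · · ·
    · · · · · · · · · · · ·
T3:
  2·area = 2
  edge (12, 10)→(14, 10): d=(2,0) inclusive
  edge (14, 10)→(18, 11): d=(4,1) inclusive
  edge (18, 11)→(12, 10): d=(-6,-1) inclusive
  covered (0 px):
    · · · · · · · · · · · ·
    · · · · · · · · · · · ·
    · · · · · · · · · · · ·
    · · · · · · · · · · · ·
    · · · · · · · · · · · ·
    · · · · · · · · · · · ·

Answer: "outside"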